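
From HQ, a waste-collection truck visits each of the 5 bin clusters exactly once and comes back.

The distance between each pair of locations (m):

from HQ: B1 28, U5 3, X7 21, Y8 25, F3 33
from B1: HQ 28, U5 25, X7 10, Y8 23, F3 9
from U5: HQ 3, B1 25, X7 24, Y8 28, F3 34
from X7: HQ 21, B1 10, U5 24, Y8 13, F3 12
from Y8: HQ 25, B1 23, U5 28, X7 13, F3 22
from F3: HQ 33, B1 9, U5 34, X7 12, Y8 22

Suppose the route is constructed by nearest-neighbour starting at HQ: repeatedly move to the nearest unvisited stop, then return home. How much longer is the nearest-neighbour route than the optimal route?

HQ: U5=3, X7=21, Y8=25, B1=28, F3=33 ⇒ U5
U5: X7=24, B1=25, Y8=28, F3=34 ⇒ X7
X7: B1=10, F3=12, Y8=13 ⇒ B1
B1: F3=9, Y8=23 ⇒ F3
F3: Y8=22 ⇒ Y8
NN route HQ → U5 → X7 → B1 → F3 → Y8 → HQ costs 93.
Optimal: HQ → U5 → B1 → F3 → X7 → Y8 → HQ costs 87 (by enumerating all 60 distinct tours).
Excess = 93 − 87 = 6.

Excess over optimum: 6 m.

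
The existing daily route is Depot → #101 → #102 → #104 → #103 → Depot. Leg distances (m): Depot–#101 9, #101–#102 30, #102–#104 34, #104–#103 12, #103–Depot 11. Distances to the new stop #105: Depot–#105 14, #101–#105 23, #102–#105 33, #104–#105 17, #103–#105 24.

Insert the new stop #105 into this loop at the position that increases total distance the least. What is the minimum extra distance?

Insertion cost between consecutive stops i–j is d(i,#105) + d(#105,j) − d(i,j):
  between Depot and #101: 14 + 23 − 9 = 28
  between #101 and #102: 23 + 33 − 30 = 26
  between #102 and #104: 33 + 17 − 34 = 16
  between #104 and #103: 17 + 24 − 12 = 29
  between #103 and Depot: 24 + 14 − 11 = 27
Cheapest insertion is between #102 and #104, adding 16.
New total = 96 + 16 = 112.

Minimum extra distance: 16 m, inserting #105 between #102 and #104.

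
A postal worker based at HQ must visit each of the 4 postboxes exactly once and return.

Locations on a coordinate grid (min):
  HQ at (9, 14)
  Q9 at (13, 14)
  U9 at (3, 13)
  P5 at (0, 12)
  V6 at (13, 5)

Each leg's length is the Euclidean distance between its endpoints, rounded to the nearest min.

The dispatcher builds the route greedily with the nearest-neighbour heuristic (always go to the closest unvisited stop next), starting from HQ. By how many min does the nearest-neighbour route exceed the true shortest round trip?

HQ: Q9=4, U9=6, P5=9, V6=10 ⇒ Q9
Q9: V6=9, U9=10, P5=13 ⇒ V6
V6: U9=13, P5=15 ⇒ U9
U9: P5=3 ⇒ P5
NN route HQ → Q9 → V6 → U9 → P5 → HQ costs 38.
Optimal: HQ → Q9 → V6 → P5 → U9 → HQ costs 37 (by enumerating all 12 distinct tours).
Excess = 38 − 37 = 1.

1 min longer than the optimal tour.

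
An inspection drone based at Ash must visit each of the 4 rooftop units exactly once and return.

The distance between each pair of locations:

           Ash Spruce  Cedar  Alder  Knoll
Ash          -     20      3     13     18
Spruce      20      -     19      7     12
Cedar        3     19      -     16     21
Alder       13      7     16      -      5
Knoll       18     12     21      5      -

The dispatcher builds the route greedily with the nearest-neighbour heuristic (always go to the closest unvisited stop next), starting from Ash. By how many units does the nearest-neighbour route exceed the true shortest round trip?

From Ash: Cedar=3, Alder=13, Knoll=18, Spruce=20 → choose Cedar (3).
From Cedar: Alder=16, Spruce=19, Knoll=21 → choose Alder (16).
From Alder: Knoll=5, Spruce=7 → choose Knoll (5).
From Knoll: Spruce=12 → choose Spruce (12).
NN route Ash → Cedar → Alder → Knoll → Spruce → Ash costs 56.
Optimal: Ash → Cedar → Spruce → Alder → Knoll → Ash costs 52 (by enumerating all 12 distinct tours).
Excess = 56 − 52 = 4.

Excess over optimum: 4.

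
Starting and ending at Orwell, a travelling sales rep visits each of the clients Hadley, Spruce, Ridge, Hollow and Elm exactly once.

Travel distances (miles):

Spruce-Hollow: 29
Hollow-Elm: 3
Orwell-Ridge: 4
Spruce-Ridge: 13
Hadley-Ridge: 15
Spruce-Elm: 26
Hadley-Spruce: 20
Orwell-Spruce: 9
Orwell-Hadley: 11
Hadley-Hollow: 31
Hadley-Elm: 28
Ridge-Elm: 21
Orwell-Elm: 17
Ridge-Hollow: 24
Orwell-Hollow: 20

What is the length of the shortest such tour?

There are 60 distinct closed tours to check (reversals are equivalent).
Orwell → Hadley → Spruce → Ridge → Hollow → Elm → Orwell: 11+20+13+24+3+17 = 88
Orwell → Hadley → Spruce → Ridge → Elm → Hollow → Orwell: 11+20+13+21+3+20 = 88
Orwell → Hadley → Spruce → Hollow → Ridge → Elm → Orwell: 11+20+29+24+21+17 = 122
Orwell → Hadley → Spruce → Hollow → Elm → Ridge → Orwell: 11+20+29+3+21+4 = 88
Orwell → Hadley → Spruce → Elm → Ridge → Hollow → Orwell: 11+20+26+21+24+20 = 122
Orwell → Hadley → Spruce → Elm → Hollow → Ridge → Orwell: 11+20+26+3+24+4 = 88
Orwell → Hadley → Ridge → Spruce → Hollow → Elm → Orwell: 11+15+13+29+3+17 = 88
Orwell → Hadley → Ridge → Spruce → Elm → Hollow → Orwell: 11+15+13+26+3+20 = 88
Orwell → Hadley → Ridge → Hollow → Spruce → Elm → Orwell: 11+15+24+29+26+17 = 122
Orwell → Hadley → Ridge → Hollow → Elm → Spruce → Orwell: 11+15+24+3+26+9 = 88
Orwell → Hadley → Ridge → Elm → Spruce → Hollow → Orwell: 11+15+21+26+29+20 = 122
Orwell → Hadley → Ridge → Elm → Hollow → Spruce → Orwell: 11+15+21+3+29+9 = 88
Orwell → Hadley → Hollow → Spruce → Ridge → Elm → Orwell: 11+31+29+13+21+17 = 122
Orwell → Hadley → Hollow → Spruce → Elm → Ridge → Orwell: 11+31+29+26+21+4 = 122
… (46 more)
The minimum is 88.
One optimal route: Orwell → Hadley → Spruce → Ridge → Hollow → Elm → Orwell (or its reverse).

88 miles — the shortest possible round trip.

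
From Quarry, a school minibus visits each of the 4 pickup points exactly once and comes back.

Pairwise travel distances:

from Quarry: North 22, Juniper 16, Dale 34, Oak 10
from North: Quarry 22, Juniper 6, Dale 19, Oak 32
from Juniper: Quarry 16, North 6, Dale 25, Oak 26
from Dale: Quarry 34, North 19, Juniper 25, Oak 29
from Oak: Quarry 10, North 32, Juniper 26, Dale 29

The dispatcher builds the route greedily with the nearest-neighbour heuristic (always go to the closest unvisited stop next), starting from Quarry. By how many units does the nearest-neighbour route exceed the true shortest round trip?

From Quarry: Oak=10, Juniper=16, North=22, Dale=34 → choose Oak (10).
From Oak: Juniper=26, Dale=29, North=32 → choose Juniper (26).
From Juniper: North=6, Dale=25 → choose North (6).
From North: Dale=19 → choose Dale (19).
NN route Quarry → Oak → Juniper → North → Dale → Quarry costs 95.
Optimal: Quarry → Juniper → North → Dale → Oak → Quarry costs 80 (by enumerating all 12 distinct tours).
Excess = 95 − 80 = 15.

Excess over optimum: 15.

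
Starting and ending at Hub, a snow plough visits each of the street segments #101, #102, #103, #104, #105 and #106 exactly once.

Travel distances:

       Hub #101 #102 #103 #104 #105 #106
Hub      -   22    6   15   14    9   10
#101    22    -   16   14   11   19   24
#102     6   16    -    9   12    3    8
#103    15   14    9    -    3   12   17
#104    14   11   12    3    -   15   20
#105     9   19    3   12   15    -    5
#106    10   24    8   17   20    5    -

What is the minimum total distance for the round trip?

63 — the shortest possible round trip.

There are 360 distinct closed tours to check (reversals are equivalent).
Hub→#101→#102→#103→#104→#105→#106→Hub: 22+16+9+3+15+5+10 = 80
Hub→#101→#102→#103→#104→#106→#105→Hub: 22+16+9+3+20+5+9 = 84
Hub→#101→#102→#103→#105→#104→#106→Hub: 22+16+9+12+15+20+10 = 104
Hub→#101→#102→#103→#105→#106→#104→Hub: 22+16+9+12+5+20+14 = 98
Hub→#101→#102→#103→#106→#104→#105→Hub: 22+16+9+17+20+15+9 = 108
Hub→#101→#102→#103→#106→#105→#104→Hub: 22+16+9+17+5+15+14 = 98
Hub→#101→#102→#104→#103→#105→#106→Hub: 22+16+12+3+12+5+10 = 80
Hub→#101→#102→#104→#103→#106→#105→Hub: 22+16+12+3+17+5+9 = 84
… (352 more)
Hub→#101→#104→#103→#102→#105→#106→Hub: 22+11+3+9+3+5+10 = 63  ← best
The minimum is 63.
One optimal route: Hub → #101 → #104 → #103 → #102 → #105 → #106 → Hub (or its reverse).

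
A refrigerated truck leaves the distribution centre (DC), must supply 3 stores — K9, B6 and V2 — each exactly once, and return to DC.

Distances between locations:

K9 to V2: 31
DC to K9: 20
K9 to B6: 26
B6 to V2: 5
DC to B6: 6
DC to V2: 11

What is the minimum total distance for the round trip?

Shortest round trip = 62.

DC→K9→B6→V2→DC: 20+26+5+11 = 62
DC→K9→V2→B6→DC: 20+31+5+6 = 62
DC→B6→K9→V2→DC: 6+26+31+11 = 74
The minimum is 62.
One optimal route: DC → K9 → B6 → V2 → DC (or its reverse).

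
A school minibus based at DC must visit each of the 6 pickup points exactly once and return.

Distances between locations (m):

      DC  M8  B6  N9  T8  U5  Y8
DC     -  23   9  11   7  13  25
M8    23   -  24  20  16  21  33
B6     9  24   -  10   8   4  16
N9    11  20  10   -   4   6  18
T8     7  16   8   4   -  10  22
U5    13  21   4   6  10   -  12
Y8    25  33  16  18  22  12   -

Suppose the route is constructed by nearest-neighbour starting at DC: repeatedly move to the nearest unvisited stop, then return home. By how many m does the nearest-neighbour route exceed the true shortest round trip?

7 m longer than the optimal tour.

From DC: T8=7, B6=9, N9=11, U5=13, M8=23, Y8=25 → choose T8 (7).
From T8: N9=4, B6=8, U5=10, M8=16, Y8=22 → choose N9 (4).
From N9: U5=6, B6=10, Y8=18, M8=20 → choose U5 (6).
From U5: B6=4, Y8=12, M8=21 → choose B6 (4).
From B6: Y8=16, M8=24 → choose Y8 (16).
From Y8: M8=33 → choose M8 (33).
NN route DC → T8 → N9 → U5 → B6 → Y8 → M8 → DC costs 93.
Optimal: DC → M8 → T8 → N9 → U5 → Y8 → B6 → DC costs 86 (by enumerating all 360 distinct tours).
Excess = 93 − 86 = 7.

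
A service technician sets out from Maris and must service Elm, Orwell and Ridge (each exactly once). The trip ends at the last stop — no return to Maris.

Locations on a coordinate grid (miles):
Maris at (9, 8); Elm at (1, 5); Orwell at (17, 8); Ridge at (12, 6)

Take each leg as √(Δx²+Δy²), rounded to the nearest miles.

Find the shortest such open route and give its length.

Minimum one-way distance = 24 miles.

There are 3! = 6 possible orderings.
Maris → Elm → Orwell → Ridge: 9+16+5 = 30
Maris → Elm → Ridge → Orwell: 9+11+5 = 25
Maris → Orwell → Elm → Ridge: 8+16+11 = 35
Maris → Orwell → Ridge → Elm: 8+5+11 = 24
Maris → Ridge → Elm → Orwell: 4+11+16 = 31
Maris → Ridge → Orwell → Elm: 4+5+16 = 25
The minimum is 24.
One shortest path: Maris → Orwell → Ridge → Elm.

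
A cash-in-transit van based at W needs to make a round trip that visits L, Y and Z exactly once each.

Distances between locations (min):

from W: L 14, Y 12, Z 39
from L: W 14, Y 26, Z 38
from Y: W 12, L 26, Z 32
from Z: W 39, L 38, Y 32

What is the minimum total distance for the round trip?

96 min — the shortest possible round trip.

With 3 stops there are 3!/2 = 3 distinct round trips (a route and its reverse cost the same).
W → L → Y → Z → W: 14+26+32+39 = 111
W → L → Z → Y → W: 14+38+32+12 = 96
W → Y → L → Z → W: 12+26+38+39 = 115
The minimum is 96.
One optimal route: W → L → Z → Y → W (or its reverse).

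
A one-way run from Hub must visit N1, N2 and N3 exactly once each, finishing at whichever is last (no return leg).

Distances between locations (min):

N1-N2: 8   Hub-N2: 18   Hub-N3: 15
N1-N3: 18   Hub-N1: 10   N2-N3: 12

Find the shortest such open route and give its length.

Shortest open route: 30 min.

There are 3! = 6 possible orderings.
Hub→N1→N2→N3: 10+8+12 = 30
Hub→N1→N3→N2: 10+18+12 = 40
Hub→N2→N1→N3: 18+8+18 = 44
Hub→N2→N3→N1: 18+12+18 = 48
Hub→N3→N1→N2: 15+18+8 = 41
Hub→N3→N2→N1: 15+12+8 = 35
The minimum is 30.
One shortest path: Hub → N1 → N2 → N3.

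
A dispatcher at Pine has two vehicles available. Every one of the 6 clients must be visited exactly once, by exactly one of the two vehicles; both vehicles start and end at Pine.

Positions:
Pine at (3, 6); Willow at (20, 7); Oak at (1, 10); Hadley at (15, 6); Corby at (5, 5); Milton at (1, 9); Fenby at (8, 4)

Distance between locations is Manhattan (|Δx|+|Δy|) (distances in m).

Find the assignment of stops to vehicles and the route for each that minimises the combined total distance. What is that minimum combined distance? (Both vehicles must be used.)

Check every non-empty split of the stops between the two vehicles; for each half take its own optimal tour:
  {Willow} + {Oak, Hadley, Corby, Milton, Fenby}: 36 + 40 = 76
  {Oak} + {Willow, Hadley, Corby, Milton, Fenby}: 12 + 48 = 60
  {Willow, Oak} + {Hadley, Corby, Milton, Fenby}: 46 + 38 = 84
  {Hadley} + {Willow, Oak, Corby, Milton, Fenby}: 24 + 50 = 74
  {Willow, Hadley} + {Oak, Corby, Milton, Fenby}: 36 + 26 = 62
  {Oak, Hadley} + {Willow, Corby, Milton, Fenby}: 36 + 48 = 84
  … (31 splits in total)
  {Oak, Milton} + {Willow, Hadley, Corby, Fenby}: 12 + 40 = 52  ← best
Best: vehicle 1 Pine → Oak → Milton → Pine = 12; vehicle 2 Pine → Willow → Hadley → Fenby → Corby → Pine = 40; combined 52.

Minimum combined distance: 52 m.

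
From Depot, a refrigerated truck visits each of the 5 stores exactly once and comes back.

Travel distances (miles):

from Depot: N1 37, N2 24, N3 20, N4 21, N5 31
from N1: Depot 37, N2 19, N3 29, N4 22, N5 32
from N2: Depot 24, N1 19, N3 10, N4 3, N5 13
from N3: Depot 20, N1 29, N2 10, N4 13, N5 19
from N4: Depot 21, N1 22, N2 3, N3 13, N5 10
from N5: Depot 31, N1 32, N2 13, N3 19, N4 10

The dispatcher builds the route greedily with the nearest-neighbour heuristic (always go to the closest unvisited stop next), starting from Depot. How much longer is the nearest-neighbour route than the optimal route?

The nearest-neighbour route is 4 miles longer than optimal.

From Depot: N3=20, N4=21, N2=24, N5=31, N1=37 → choose N3 (20).
From N3: N2=10, N4=13, N5=19, N1=29 → choose N2 (10).
From N2: N4=3, N5=13, N1=19 → choose N4 (3).
From N4: N5=10, N1=22 → choose N5 (10).
From N5: N1=32 → choose N1 (32).
NN route Depot → N3 → N2 → N4 → N5 → N1 → Depot costs 112.
Optimal: Depot → N1 → N2 → N4 → N5 → N3 → Depot costs 108 (by enumerating all 60 distinct tours).
Excess = 112 − 108 = 4.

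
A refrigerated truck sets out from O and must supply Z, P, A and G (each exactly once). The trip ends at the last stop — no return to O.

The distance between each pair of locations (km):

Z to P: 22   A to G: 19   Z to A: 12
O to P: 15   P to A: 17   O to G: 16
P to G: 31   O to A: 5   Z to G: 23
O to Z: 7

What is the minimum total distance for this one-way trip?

There are 4! = 24 possible orderings.
O - Z - P - A - G: 7+22+17+19 = 65
O - Z - P - G - A: 7+22+31+19 = 79
O - Z - A - P - G: 7+12+17+31 = 67
O - Z - A - G - P: 7+12+19+31 = 69
O - Z - G - P - A: 7+23+31+17 = 78
O - Z - G - A - P: 7+23+19+17 = 66
O - P - Z - A - G: 15+22+12+19 = 68
O - P - Z - G - A: 15+22+23+19 = 79
O - P - A - Z - G: 15+17+12+23 = 67
O - P - A - G - Z: 15+17+19+23 = 74
O - P - G - Z - A: 15+31+23+12 = 81
O - P - G - A - Z: 15+31+19+12 = 77
O - A - Z - P - G: 5+12+22+31 = 70
O - A - Z - G - P: 5+12+23+31 = 71
… (10 more)
The minimum is 65.
One shortest path: O → Z → P → A → G.

Minimum one-way distance = 65 km.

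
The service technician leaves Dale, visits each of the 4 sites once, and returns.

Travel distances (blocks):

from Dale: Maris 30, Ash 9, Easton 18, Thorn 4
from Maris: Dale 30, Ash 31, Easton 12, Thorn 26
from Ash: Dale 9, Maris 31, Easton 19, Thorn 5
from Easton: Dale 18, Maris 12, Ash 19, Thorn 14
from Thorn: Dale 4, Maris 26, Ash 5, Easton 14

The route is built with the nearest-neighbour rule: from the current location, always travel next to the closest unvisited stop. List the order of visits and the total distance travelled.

Total distance 70 blocks via the nearest-neighbour route Dale → Thorn → Ash → Easton → Maris → Dale.

Dale → [Thorn:4 / Ash:9 / Easton:18 / Maris:30] → Thorn (4)
Thorn → [Ash:5 / Easton:14 / Maris:26] → Ash (5)
Ash → [Easton:19 / Maris:31] → Easton (19)
Easton → [Maris:12] → Maris (12)
Return Maris→Dale: 30.
Total = 4 + 5 + 19 + 12 + 30 = 70.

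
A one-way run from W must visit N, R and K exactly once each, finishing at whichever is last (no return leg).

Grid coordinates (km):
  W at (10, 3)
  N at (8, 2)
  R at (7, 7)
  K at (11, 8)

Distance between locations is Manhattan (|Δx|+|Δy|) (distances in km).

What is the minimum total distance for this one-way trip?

14 km — the minimum one-way total.

There are 3! = 6 possible orderings.
W → N → R → K: 3+6+5 = 14
W → N → K → R: 3+9+5 = 17
W → R → N → K: 7+6+9 = 22
W → R → K → N: 7+5+9 = 21
W → K → N → R: 6+9+6 = 21
W → K → R → N: 6+5+6 = 17
The minimum is 14.
One shortest path: W → N → R → K.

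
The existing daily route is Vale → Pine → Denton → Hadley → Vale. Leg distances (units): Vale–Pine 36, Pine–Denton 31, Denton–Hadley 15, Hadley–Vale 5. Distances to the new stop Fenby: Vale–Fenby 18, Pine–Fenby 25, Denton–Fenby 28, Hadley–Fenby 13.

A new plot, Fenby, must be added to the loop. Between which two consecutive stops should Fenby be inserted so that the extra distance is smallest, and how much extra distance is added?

Minimum extra distance: 7, inserting Fenby between Vale and Pine.

Insertion cost between consecutive stops i–j is d(i,Fenby) + d(Fenby,j) − d(i,j):
  between Vale and Pine: 18 + 25 − 36 = 7
  between Pine and Denton: 25 + 28 − 31 = 22
  between Denton and Hadley: 28 + 13 − 15 = 26
  between Hadley and Vale: 13 + 18 − 5 = 26
Cheapest insertion is between Vale and Pine, adding 7.
New total = 87 + 7 = 94.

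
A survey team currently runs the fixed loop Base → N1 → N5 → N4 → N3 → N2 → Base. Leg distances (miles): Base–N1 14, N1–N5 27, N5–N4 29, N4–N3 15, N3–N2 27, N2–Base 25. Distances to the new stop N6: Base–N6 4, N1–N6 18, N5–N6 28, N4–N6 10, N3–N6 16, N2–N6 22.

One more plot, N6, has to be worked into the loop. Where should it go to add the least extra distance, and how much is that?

+1 miles — insert N6 between N2 and Base.

Insertion cost between consecutive stops i–j is d(i,N6) + d(N6,j) − d(i,j):
  between Base and N1: 4 + 18 − 14 = 8
  between N1 and N5: 18 + 28 − 27 = 19
  between N5 and N4: 28 + 10 − 29 = 9
  between N4 and N3: 10 + 16 − 15 = 11
  between N3 and N2: 16 + 22 − 27 = 11
  between N2 and Base: 22 + 4 − 25 = 1
Cheapest insertion is between N2 and Base, adding 1.
New total = 137 + 1 = 138.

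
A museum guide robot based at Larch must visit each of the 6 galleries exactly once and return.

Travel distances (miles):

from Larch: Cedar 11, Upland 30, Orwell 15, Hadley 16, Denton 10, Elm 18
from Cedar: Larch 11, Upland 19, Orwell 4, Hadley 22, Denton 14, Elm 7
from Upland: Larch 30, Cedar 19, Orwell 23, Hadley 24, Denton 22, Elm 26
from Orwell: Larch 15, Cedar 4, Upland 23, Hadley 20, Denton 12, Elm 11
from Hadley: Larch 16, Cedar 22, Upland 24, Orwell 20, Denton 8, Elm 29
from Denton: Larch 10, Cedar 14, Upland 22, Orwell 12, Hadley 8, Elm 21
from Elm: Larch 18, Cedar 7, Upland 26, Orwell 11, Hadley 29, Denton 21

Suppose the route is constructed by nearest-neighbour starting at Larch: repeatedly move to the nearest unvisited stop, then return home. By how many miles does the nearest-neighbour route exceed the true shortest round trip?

Larch: Denton=10, Cedar=11, Orwell=15, Hadley=16, Elm=18, Upland=30 ⇒ Denton
Denton: Hadley=8, Orwell=12, Cedar=14, Elm=21, Upland=22 ⇒ Hadley
Hadley: Orwell=20, Cedar=22, Upland=24, Elm=29 ⇒ Orwell
Orwell: Cedar=4, Elm=11, Upland=23 ⇒ Cedar
Cedar: Elm=7, Upland=19 ⇒ Elm
Elm: Upland=26 ⇒ Upland
NN route Larch → Denton → Hadley → Orwell → Cedar → Elm → Upland → Larch costs 105.
Optimal: Larch → Cedar → Orwell → Elm → Upland → Hadley → Denton → Larch costs 94 (by enumerating all 360 distinct tours).
Excess = 105 − 94 = 11.

11 miles longer than the optimal tour.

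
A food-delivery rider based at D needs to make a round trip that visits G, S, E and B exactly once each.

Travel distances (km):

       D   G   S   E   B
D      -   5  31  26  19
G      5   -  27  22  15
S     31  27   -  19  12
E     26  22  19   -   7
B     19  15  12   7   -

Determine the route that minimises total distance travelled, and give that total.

With 4 stops there are 4!/2 = 12 distinct round trips (a route and its reverse cost the same).
D → G → S → E → B → D: 5+27+19+7+19 = 77
D → G → S → B → E → D: 5+27+12+7+26 = 77
D → G → E → S → B → D: 5+22+19+12+19 = 77
D → G → E → B → S → D: 5+22+7+12+31 = 77
D → G → B → S → E → D: 5+15+12+19+26 = 77
D → G → B → E → S → D: 5+15+7+19+31 = 77
D → S → G → E → B → D: 31+27+22+7+19 = 106
D → S → G → B → E → D: 31+27+15+7+26 = 106
D → S → E → G → B → D: 31+19+22+15+19 = 106
D → S → B → G → E → D: 31+12+15+22+26 = 106
D → E → G → S → B → D: 26+22+27+12+19 = 106
D → E → S → G → B → D: 26+19+27+15+19 = 106
The minimum is 77.
One optimal route: D → G → S → E → B → D (or its reverse).

77 km — the shortest possible round trip.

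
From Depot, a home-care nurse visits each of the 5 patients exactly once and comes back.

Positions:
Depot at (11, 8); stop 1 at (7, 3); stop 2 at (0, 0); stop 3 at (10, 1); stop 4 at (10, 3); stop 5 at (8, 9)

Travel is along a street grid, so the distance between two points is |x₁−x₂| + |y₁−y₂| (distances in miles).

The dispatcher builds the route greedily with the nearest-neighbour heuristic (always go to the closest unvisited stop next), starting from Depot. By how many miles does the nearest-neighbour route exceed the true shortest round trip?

The nearest-neighbour route is 6 miles longer than optimal.

From Depot: stop 5=4, stop 4=6, stop 3=8, stop 1=9, stop 2=19 → choose stop 5 (4).
From stop 5: stop 1=7, stop 4=8, stop 3=10, stop 2=17 → choose stop 1 (7).
From stop 1: stop 4=3, stop 3=5, stop 2=10 → choose stop 4 (3).
From stop 4: stop 3=2, stop 2=13 → choose stop 3 (2).
From stop 3: stop 2=11 → choose stop 2 (11).
NN route Depot → stop 5 → stop 1 → stop 4 → stop 3 → stop 2 → Depot costs 46.
Optimal: Depot → stop 4 → stop 3 → stop 2 → stop 1 → stop 5 → Depot costs 40 (by enumerating all 60 distinct tours).
Excess = 46 − 40 = 6.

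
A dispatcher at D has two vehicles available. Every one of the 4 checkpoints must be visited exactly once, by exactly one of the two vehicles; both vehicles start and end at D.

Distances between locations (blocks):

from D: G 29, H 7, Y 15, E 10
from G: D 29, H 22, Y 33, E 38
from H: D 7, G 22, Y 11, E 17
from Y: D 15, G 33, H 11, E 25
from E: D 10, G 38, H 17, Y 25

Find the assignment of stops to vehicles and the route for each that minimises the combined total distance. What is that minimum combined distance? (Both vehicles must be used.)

97 blocks — the smallest possible combined total.

There are 2^3 − 1 = 7 ways to divide the 4 stops into two non-empty groups. For each, the best each vehicle can do is its own shortest tour through its group:
  {G} + {H, Y, E}: 58 + 53 = 111
  {H} + {G, Y, E}: 14 + 96 = 110
  {G, H} + {Y, E}: 58 + 50 = 108
  {Y} + {G, H, E}: 30 + 77 = 107
  {G, Y} + {H, E}: 77 + 34 = 111
  {H, Y} + {G, E}: 33 + 77 = 110
  … (7 splits in total)
  {G, H, Y} + {E}: 77 + 20 = 97  ← best
Best: vehicle 1 D → G → H → Y → D = 77; vehicle 2 D → E → D = 20; combined 97.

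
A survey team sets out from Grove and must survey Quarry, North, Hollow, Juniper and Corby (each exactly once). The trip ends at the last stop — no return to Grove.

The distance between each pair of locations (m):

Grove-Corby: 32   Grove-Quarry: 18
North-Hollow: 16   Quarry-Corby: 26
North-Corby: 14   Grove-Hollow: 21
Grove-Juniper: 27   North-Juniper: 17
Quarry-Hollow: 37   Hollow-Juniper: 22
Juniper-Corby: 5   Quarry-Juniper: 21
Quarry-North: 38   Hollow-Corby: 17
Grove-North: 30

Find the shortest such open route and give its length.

Shortest open route: 74 m.

There are 5! = 120 possible orderings.
Grove→Quarry→North→Hollow→Juniper→Corby: 18+38+16+22+5 = 99
Grove→Quarry→North→Hollow→Corby→Juniper: 18+38+16+17+5 = 94
Grove→Quarry→North→Juniper→Hollow→Corby: 18+38+17+22+17 = 112
Grove→Quarry→North→Juniper→Corby→Hollow: 18+38+17+5+17 = 95
Grove→Quarry→North→Corby→Hollow→Juniper: 18+38+14+17+22 = 109
Grove→Quarry→North→Corby→Juniper→Hollow: 18+38+14+5+22 = 97
Grove→Quarry→Hollow→North→Juniper→Corby: 18+37+16+17+5 = 93
Grove→Quarry→Hollow→North→Corby→Juniper: 18+37+16+14+5 = 90
Grove→Quarry→Hollow→Juniper→North→Corby: 18+37+22+17+14 = 108
Grove→Quarry→Hollow→Juniper→Corby→North: 18+37+22+5+14 = 96
Grove→Quarry→Hollow→Corby→North→Juniper: 18+37+17+14+17 = 103
Grove→Quarry→Hollow→Corby→Juniper→North: 18+37+17+5+17 = 94
Grove→Quarry→Juniper→North→Hollow→Corby: 18+21+17+16+17 = 89
Grove→Quarry→Juniper→North→Corby→Hollow: 18+21+17+14+17 = 87
… (106 more)
Grove→Quarry→Juniper→Corby→North→Hollow: 18+21+5+14+16 = 74  ← best
The minimum is 74.
One shortest path: Grove → Quarry → Juniper → Corby → North → Hollow.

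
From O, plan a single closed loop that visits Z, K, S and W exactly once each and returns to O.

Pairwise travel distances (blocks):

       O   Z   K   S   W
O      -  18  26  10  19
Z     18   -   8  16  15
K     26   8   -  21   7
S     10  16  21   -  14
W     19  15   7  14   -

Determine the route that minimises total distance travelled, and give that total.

57 blocks — the shortest possible round trip.

There are 12 distinct closed tours to check (reversals are equivalent).
O → Z → K → S → W → O: 18+8+21+14+19 = 80
O → Z → K → W → S → O: 18+8+7+14+10 = 57
O → Z → S → K → W → O: 18+16+21+7+19 = 81
O → Z → S → W → K → O: 18+16+14+7+26 = 81
O → Z → W → K → S → O: 18+15+7+21+10 = 71
O → Z → W → S → K → O: 18+15+14+21+26 = 94
O → K → Z → S → W → O: 26+8+16+14+19 = 83
O → K → Z → W → S → O: 26+8+15+14+10 = 73
O → K → S → Z → W → O: 26+21+16+15+19 = 97
O → K → W → Z → S → O: 26+7+15+16+10 = 74
O → S → Z → K → W → O: 10+16+8+7+19 = 60
O → S → K → Z → W → O: 10+21+8+15+19 = 73
The minimum is 57.
One optimal route: O → Z → K → W → S → O (or its reverse).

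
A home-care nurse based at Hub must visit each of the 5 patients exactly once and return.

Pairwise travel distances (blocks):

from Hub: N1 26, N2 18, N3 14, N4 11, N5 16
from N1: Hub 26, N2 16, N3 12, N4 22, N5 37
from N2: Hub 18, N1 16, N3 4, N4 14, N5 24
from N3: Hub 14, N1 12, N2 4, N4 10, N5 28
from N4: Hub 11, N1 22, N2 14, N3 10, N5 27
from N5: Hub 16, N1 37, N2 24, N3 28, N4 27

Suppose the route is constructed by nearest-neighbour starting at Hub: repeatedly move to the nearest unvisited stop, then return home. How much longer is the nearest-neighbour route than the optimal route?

Excess over optimum: 5 blocks.

From Hub: N4=11, N3=14, N5=16, N2=18, N1=26 → choose N4 (11).
From N4: N3=10, N2=14, N1=22, N5=27 → choose N3 (10).
From N3: N2=4, N1=12, N5=28 → choose N2 (4).
From N2: N1=16, N5=24 → choose N1 (16).
From N1: N5=37 → choose N5 (37).
NN route Hub → N4 → N3 → N2 → N1 → N5 → Hub costs 94.
Optimal: Hub → N4 → N1 → N3 → N2 → N5 → Hub costs 89 (by enumerating all 60 distinct tours).
Excess = 94 − 89 = 5.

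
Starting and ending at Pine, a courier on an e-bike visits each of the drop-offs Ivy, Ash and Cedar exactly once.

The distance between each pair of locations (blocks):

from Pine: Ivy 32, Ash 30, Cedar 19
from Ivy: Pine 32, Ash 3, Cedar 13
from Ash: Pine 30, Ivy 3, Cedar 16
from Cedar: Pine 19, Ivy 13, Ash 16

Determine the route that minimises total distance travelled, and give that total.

There are 3 distinct closed tours to check (reversals are equivalent).
Pine-Ivy-Ash-Cedar-Pine: 32+3+16+19 = 70
Pine-Ivy-Cedar-Ash-Pine: 32+13+16+30 = 91
Pine-Ash-Ivy-Cedar-Pine: 30+3+13+19 = 65
The minimum is 65.
One optimal route: Pine → Ash → Ivy → Cedar → Pine (or its reverse).

Shortest round trip = 65 blocks.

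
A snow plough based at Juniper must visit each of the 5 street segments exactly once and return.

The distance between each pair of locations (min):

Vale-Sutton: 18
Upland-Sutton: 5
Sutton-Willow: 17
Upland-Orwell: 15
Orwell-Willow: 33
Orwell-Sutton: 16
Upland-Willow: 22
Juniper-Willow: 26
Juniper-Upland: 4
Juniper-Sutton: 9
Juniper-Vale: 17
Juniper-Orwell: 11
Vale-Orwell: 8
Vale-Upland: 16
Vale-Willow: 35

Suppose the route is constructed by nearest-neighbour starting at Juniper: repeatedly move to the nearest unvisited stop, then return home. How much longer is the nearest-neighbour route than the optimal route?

14 min longer than the optimal tour.

From Juniper: Upland=4, Sutton=9, Orwell=11, Vale=17, Willow=26 → choose Upland (4).
From Upland: Sutton=5, Orwell=15, Vale=16, Willow=22 → choose Sutton (5).
From Sutton: Orwell=16, Willow=17, Vale=18 → choose Orwell (16).
From Orwell: Vale=8, Willow=33 → choose Vale (8).
From Vale: Willow=35 → choose Willow (35).
NN route Juniper → Upland → Sutton → Orwell → Vale → Willow → Juniper costs 94.
Optimal: Juniper → Upland → Sutton → Willow → Vale → Orwell → Juniper costs 80 (by enumerating all 60 distinct tours).
Excess = 94 − 80 = 14.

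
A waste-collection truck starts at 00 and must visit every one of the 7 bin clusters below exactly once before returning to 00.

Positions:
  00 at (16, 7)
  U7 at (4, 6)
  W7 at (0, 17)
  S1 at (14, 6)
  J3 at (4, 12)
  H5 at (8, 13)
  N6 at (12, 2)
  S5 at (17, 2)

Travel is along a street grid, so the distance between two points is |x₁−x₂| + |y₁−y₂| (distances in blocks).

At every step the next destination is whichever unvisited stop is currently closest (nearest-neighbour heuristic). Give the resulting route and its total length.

Total distance 80 blocks via the nearest-neighbour route 00 → S1 → N6 → S5 → U7 → J3 → H5 → W7 → 00.

At 00 the remaining stops are S1 3, S5 6, N6 9, U7 13, H5 14, J3 17, W7 26; go to S1.
At S1 the remaining stops are N6 6, S5 7, U7 10, H5 13, J3 16, W7 25; go to N6.
At N6 the remaining stops are S5 5, U7 12, H5 15, J3 18, W7 27; go to S5.
At S5 the remaining stops are U7 17, H5 20, J3 23, W7 32; go to U7.
At U7 the remaining stops are J3 6, H5 11, W7 15; go to J3.
At J3 the remaining stops are H5 5, W7 9; go to H5.
At H5 the remaining stops are W7 12; go to W7.
Return W7→00: 26.
Total = 3 + 6 + 5 + 17 + 6 + 5 + 12 + 26 = 80.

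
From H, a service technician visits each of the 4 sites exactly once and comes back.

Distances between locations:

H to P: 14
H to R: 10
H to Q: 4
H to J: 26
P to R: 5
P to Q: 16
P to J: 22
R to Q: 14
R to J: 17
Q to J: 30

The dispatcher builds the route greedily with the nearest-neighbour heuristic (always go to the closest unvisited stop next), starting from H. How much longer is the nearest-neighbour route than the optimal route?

The nearest-neighbour route is 3 longer than optimal.

H: Q=4, R=10, P=14, J=26 ⇒ Q
Q: R=14, P=16, J=30 ⇒ R
R: P=5, J=17 ⇒ P
P: J=22 ⇒ J
NN route H → Q → R → P → J → H costs 71.
Optimal: H → Q → P → R → J → H costs 68 (by enumerating all 12 distinct tours).
Excess = 71 − 68 = 3.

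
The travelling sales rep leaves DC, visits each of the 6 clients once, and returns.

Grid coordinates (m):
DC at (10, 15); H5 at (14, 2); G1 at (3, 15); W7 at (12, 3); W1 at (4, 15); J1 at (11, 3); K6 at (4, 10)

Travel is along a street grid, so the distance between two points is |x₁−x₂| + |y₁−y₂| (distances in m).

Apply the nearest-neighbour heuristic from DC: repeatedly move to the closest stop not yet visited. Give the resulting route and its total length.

At DC the remaining stops are W1 6, G1 7, K6 11, J1 13, W7 14, H5 17; go to W1.
At W1 the remaining stops are G1 1, K6 5, J1 19, W7 20, H5 23; go to G1.
At G1 the remaining stops are K6 6, J1 20, W7 21, H5 24; go to K6.
At K6 the remaining stops are J1 14, W7 15, H5 18; go to J1.
At J1 the remaining stops are W7 1, H5 4; go to W7.
At W7 the remaining stops are H5 3; go to H5.
Return H5→DC: 17.
Total = 6 + 1 + 6 + 14 + 1 + 3 + 17 = 48.

Total distance 48 m via the nearest-neighbour route DC → W1 → G1 → K6 → J1 → W7 → H5 → DC.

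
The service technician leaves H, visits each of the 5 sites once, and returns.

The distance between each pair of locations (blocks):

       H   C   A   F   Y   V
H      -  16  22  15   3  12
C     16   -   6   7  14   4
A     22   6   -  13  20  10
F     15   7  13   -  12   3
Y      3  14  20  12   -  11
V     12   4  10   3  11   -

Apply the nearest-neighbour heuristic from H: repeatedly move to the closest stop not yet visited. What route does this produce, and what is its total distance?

H → [Y:3 / V:12 / F:15 / C:16 / A:22] → Y (3)
Y → [V:11 / F:12 / C:14 / A:20] → V (11)
V → [F:3 / C:4 / A:10] → F (3)
F → [C:7 / A:13] → C (7)
C → [A:6] → A (6)
Return A→H: 22.
Total = 3 + 11 + 3 + 7 + 6 + 22 = 52.

Total distance 52 blocks via the nearest-neighbour route H → Y → V → F → C → A → H.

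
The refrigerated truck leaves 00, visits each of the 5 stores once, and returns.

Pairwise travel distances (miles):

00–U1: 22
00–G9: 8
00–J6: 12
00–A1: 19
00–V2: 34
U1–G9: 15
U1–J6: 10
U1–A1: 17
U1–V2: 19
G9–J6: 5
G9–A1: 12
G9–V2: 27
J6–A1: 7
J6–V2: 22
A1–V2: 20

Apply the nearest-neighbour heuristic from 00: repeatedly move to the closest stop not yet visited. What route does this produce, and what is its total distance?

Nearest-neighbour total = 90 miles; route 00 → G9 → J6 → A1 → U1 → V2 → 00.

At 00 the remaining stops are G9 8, J6 12, A1 19, U1 22, V2 34; go to G9.
At G9 the remaining stops are J6 5, A1 12, U1 15, V2 27; go to J6.
At J6 the remaining stops are A1 7, U1 10, V2 22; go to A1.
At A1 the remaining stops are U1 17, V2 20; go to U1.
At U1 the remaining stops are V2 19; go to V2.
Return V2→00: 34.
Total = 8 + 5 + 7 + 17 + 19 + 34 = 90.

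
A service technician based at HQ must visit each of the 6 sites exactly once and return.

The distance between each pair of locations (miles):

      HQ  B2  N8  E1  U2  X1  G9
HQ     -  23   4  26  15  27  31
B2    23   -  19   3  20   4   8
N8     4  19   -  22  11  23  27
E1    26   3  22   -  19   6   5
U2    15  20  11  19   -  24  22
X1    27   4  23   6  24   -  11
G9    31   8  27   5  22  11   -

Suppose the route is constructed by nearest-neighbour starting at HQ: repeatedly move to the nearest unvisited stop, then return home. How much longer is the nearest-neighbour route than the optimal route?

From HQ: N8=4, U2=15, B2=23, E1=26, X1=27, G9=31 → choose N8 (4).
From N8: U2=11, B2=19, E1=22, X1=23, G9=27 → choose U2 (11).
From U2: E1=19, B2=20, G9=22, X1=24 → choose E1 (19).
From E1: B2=3, G9=5, X1=6 → choose B2 (3).
From B2: X1=4, G9=8 → choose X1 (4).
From X1: G9=11 → choose G9 (11).
NN route HQ → N8 → U2 → E1 → B2 → X1 → G9 → HQ costs 83.
Optimal: HQ → B2 → X1 → E1 → G9 → U2 → N8 → HQ costs 75 (by enumerating all 360 distinct tours).
Excess = 83 − 75 = 8.

The nearest-neighbour route is 8 miles longer than optimal.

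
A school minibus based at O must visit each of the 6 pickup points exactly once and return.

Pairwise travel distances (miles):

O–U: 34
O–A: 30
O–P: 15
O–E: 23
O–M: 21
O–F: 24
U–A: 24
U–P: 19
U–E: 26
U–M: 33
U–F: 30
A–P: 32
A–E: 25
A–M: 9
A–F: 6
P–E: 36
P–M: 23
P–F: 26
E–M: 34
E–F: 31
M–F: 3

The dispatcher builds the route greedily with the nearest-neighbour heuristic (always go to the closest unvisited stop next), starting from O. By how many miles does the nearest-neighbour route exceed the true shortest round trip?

O: P=15, M=21, E=23, F=24, A=30, U=34 ⇒ P
P: U=19, M=23, F=26, A=32, E=36 ⇒ U
U: A=24, E=26, F=30, M=33 ⇒ A
A: F=6, M=9, E=25 ⇒ F
F: M=3, E=31 ⇒ M
M: E=34 ⇒ E
NN route O → P → U → A → F → M → E → O costs 124.
Optimal: O → P → U → E → A → F → M → O costs 115 (by enumerating all 360 distinct tours).
Excess = 124 − 115 = 9.

Excess over optimum: 9 miles.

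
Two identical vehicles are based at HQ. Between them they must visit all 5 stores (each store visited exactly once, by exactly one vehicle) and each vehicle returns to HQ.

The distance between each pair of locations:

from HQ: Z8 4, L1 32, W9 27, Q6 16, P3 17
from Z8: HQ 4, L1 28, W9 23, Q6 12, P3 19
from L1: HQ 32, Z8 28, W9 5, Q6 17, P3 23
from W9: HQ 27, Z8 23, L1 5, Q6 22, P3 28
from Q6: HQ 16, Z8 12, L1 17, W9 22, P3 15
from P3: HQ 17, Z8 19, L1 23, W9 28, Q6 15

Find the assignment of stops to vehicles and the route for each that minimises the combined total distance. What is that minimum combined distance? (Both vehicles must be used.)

There are 2^4 − 1 = 15 ways to divide the 5 stops into two non-empty groups. For each, the best each vehicle can do is its own shortest tour through its group:
  {Z8} + {L1, W9, Q6, P3}: 8 + 81 = 89
  {L1} + {Z8, W9, Q6, P3}: 64 + 81 = 145
  {Z8, L1} + {W9, Q6, P3}: 64 + 81 = 145
  {W9} + {Z8, L1, Q6, P3}: 54 + 73 = 127
  {Z8, W9} + {L1, Q6, P3}: 54 + 73 = 127
  {L1, W9} + {Z8, Q6, P3}: 64 + 48 = 112
  … (15 splits in total)
Best: vehicle 1 HQ → Z8 → HQ = 8; vehicle 2 HQ → W9 → L1 → Q6 → P3 → HQ = 81; combined 89.

89 — the smallest possible combined total.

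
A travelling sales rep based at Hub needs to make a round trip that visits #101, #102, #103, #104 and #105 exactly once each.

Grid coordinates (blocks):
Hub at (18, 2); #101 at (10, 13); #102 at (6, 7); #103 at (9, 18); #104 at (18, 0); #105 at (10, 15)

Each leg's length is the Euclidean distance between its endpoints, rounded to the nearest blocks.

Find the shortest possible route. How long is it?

With 5 stops there are 5!/2 = 60 distinct round trips (a route and its reverse cost the same).
Hub-#101-#102-#103-#104-#105-Hub: 14+7+11+20+17+15 = 84
Hub-#101-#102-#103-#105-#104-Hub: 14+7+11+3+17+2 = 54
Hub-#101-#102-#104-#103-#105-Hub: 14+7+14+20+3+15 = 73
Hub-#101-#102-#104-#105-#103-Hub: 14+7+14+17+3+18 = 73
Hub-#101-#102-#105-#103-#104-Hub: 14+7+9+3+20+2 = 55
Hub-#101-#102-#105-#104-#103-Hub: 14+7+9+17+20+18 = 85
Hub-#101-#103-#102-#104-#105-Hub: 14+5+11+14+17+15 = 76
Hub-#101-#103-#102-#105-#104-Hub: 14+5+11+9+17+2 = 58
Hub-#101-#103-#104-#102-#105-Hub: 14+5+20+14+9+15 = 77
Hub-#101-#103-#104-#105-#102-Hub: 14+5+20+17+9+13 = 78
Hub-#101-#103-#105-#102-#104-Hub: 14+5+3+9+14+2 = 47
Hub-#101-#103-#105-#104-#102-Hub: 14+5+3+17+14+13 = 66
Hub-#101-#104-#102-#103-#105-Hub: 14+15+14+11+3+15 = 72
Hub-#101-#104-#102-#105-#103-Hub: 14+15+14+9+3+18 = 73
… (46 more)
Hub-#101-#105-#103-#102-#104-Hub: 14+2+3+11+14+2 = 46  ← best
The minimum is 46.
One optimal route: Hub → #101 → #105 → #103 → #102 → #104 → Hub (or its reverse).

Shortest round trip = 46 blocks.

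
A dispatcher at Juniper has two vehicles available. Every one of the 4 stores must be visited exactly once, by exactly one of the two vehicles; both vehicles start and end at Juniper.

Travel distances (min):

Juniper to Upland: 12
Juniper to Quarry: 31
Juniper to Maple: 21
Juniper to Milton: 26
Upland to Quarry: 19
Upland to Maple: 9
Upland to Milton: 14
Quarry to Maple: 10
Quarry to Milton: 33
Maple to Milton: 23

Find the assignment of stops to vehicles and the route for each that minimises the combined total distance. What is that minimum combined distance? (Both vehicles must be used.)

There are 2^3 − 1 = 7 ways to divide the 4 stops into two non-empty groups. For each, the best each vehicle can do is its own shortest tour through its group:
  {Upland} + {Quarry, Maple, Milton}: 24 + 90 = 114
  {Quarry} + {Upland, Maple, Milton}: 62 + 70 = 132
  {Upland, Quarry} + {Maple, Milton}: 62 + 70 = 132
  {Maple} + {Upland, Quarry, Milton}: 42 + 90 = 132
  {Upland, Maple} + {Quarry, Milton}: 42 + 90 = 132
  {Quarry, Maple} + {Upland, Milton}: 62 + 52 = 114
  … (7 splits in total)
Best: vehicle 1 Juniper → Upland → Juniper = 24; vehicle 2 Juniper → Quarry → Maple → Milton → Juniper = 90; combined 114.

114 min — the smallest possible combined total.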